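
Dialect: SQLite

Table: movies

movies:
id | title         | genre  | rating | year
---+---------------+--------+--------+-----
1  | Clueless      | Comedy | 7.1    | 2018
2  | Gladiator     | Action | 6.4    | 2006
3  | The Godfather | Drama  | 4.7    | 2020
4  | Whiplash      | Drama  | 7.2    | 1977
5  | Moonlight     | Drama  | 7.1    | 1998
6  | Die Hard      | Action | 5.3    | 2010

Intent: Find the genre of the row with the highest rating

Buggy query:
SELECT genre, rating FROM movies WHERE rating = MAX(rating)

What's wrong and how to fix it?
Bug: MAX(rating) is an aggregate and cannot be used directly in WHERE

Fix: Use a subquery: WHERE rating = (SELECT MAX(rating) FROM movies)

Corrected query:
SELECT genre, rating FROM movies WHERE rating = (SELECT MAX(rating) FROM movies)

Result:
genre | rating
------+-------
Drama | 7.2   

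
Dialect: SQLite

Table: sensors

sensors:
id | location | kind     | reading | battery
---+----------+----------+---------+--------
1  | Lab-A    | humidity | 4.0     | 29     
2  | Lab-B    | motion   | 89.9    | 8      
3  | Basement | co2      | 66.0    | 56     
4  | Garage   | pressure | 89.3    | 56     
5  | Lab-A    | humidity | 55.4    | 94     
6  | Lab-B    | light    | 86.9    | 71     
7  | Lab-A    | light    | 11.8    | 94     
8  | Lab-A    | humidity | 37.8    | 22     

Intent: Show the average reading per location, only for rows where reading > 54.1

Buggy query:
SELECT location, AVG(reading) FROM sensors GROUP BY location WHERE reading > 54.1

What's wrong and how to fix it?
Bug: Row-level WHERE must come before GROUP BY in the clause order

Fix: Place WHERE between FROM and GROUP BY

Corrected query:
SELECT location, AVG(reading) FROM sensors WHERE reading > 54.1 GROUP BY location

Result:
location | AVG(reading)
---------+-------------
Basement | 66          
Garage   | 89.3        
Lab-A    | 55.4        
Lab-B    | 88.4        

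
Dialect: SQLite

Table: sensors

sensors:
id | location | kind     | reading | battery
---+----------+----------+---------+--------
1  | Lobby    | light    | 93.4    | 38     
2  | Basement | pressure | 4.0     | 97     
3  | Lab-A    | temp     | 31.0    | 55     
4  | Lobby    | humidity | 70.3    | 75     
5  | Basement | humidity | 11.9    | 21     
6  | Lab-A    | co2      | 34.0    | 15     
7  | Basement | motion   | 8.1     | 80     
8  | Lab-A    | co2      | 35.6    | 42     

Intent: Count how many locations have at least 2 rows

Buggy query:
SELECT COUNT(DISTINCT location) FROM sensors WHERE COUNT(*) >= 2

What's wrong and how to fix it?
Bug: WHERE filters individual rows, not groups, so a group-level COUNT is invalid there

Fix: Use a subquery that GROUPs and filters with HAVING, then count its rows

Corrected query:
SELECT COUNT(*) FROM (SELECT location FROM sensors GROUP BY location HAVING COUNT(*) >= 2)

Result:
COUNT(*)
--------
3       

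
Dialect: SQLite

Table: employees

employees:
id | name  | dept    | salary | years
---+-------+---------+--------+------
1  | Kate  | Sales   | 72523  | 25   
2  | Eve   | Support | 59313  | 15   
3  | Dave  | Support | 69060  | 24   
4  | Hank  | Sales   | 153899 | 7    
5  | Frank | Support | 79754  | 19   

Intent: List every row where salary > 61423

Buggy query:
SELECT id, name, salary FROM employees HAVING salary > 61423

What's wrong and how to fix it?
Bug: HAVING filters the output of aggregation, but this query has no GROUP BY and no aggregate functions, so SQLite rejects it (HAVING clause on a non-aggregate query); the condition here is per row

Fix: Replace HAVING with WHERE since the condition applies to individual rows

Corrected query:
SELECT id, name, salary FROM employees WHERE salary > 61423

Result:
id | name  | salary
---+-------+-------
1  | Kate  | 72523 
3  | Dave  | 69060 
4  | Hank  | 153899
5  | Frank | 79754 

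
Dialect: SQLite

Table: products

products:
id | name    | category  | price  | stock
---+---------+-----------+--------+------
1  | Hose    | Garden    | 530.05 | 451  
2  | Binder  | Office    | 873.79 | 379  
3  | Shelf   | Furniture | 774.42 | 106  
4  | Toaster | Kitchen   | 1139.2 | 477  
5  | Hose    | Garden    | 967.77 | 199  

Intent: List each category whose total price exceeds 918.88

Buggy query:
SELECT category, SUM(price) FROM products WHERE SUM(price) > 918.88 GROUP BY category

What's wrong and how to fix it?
Bug: Aggregate functions cannot appear in a WHERE clause

Fix: Move the aggregate condition to a HAVING clause

Corrected query:
SELECT category, SUM(price) FROM products GROUP BY category HAVING SUM(price) > 918.88

Result:
category | SUM(price)
---------+-----------
Garden   | 1497.82   
Kitchen  | 1139.2    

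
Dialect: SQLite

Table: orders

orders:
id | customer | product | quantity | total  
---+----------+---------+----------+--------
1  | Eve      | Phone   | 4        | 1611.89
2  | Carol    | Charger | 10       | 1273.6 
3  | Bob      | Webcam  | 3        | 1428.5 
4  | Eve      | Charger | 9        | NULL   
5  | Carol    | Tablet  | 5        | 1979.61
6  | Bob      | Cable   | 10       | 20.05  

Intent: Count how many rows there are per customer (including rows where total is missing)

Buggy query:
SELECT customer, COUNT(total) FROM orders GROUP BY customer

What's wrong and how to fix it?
Bug: COUNT(column) counts non-NULL values only; rows with NULL total aren't counted

Fix: Use COUNT(*) to count all rows regardless of NULL

Corrected query:
SELECT customer, COUNT(*) FROM orders GROUP BY customer

Result:
customer | COUNT(*)
---------+---------
Bob      | 2       
Carol    | 2       
Eve      | 2       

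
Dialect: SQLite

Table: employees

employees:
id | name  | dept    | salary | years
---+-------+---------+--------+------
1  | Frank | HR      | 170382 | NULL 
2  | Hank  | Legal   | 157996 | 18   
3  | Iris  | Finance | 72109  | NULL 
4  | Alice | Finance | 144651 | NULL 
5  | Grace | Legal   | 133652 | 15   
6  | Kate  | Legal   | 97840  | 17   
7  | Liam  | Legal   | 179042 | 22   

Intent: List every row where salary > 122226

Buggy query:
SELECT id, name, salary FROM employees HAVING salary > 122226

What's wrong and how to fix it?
Bug: HAVING filters the output of aggregation, but this query has no GROUP BY and no aggregate functions, so SQLite rejects it (HAVING clause on a non-aggregate query); the condition here is per row

Fix: Replace HAVING with WHERE since the condition applies to individual rows

Corrected query:
SELECT id, name, salary FROM employees WHERE salary > 122226

Result:
id | name  | salary
---+-------+-------
1  | Frank | 170382
2  | Hank  | 157996
4  | Alice | 144651
5  | Grace | 133652
7  | Liam  | 179042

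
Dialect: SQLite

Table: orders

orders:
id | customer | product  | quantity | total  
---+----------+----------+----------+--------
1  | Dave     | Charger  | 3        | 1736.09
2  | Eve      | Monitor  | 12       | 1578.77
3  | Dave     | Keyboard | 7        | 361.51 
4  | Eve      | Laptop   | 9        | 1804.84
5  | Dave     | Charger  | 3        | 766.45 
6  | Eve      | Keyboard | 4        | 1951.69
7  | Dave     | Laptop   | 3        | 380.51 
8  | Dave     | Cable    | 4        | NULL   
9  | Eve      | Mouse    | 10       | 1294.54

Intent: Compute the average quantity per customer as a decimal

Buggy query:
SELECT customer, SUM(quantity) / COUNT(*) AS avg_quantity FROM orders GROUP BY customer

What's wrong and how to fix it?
Bug: SUM(quantity) and COUNT(*) are both integers; the division truncates the fractional part

Fix: Multiply by 1.0 (or CAST to REAL) to force floating-point division

Corrected query:
SELECT customer, SUM(quantity) * 1.0 / COUNT(*) AS avg_quantity FROM orders GROUP BY customer

Result:
customer | avg_quantity
---------+-------------
Dave     | 4           
Eve      | 8.75        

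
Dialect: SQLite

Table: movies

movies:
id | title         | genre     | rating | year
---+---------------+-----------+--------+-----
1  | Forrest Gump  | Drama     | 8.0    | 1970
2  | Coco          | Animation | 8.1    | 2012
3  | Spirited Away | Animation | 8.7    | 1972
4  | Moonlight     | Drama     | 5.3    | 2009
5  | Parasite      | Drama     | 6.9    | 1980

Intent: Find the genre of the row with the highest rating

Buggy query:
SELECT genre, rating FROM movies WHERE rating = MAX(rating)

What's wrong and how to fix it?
Bug: WHERE is evaluated per row; an aggregate over the whole table isn't defined there

Fix: Use a subquery: WHERE rating = (SELECT MAX(rating) FROM movies)

Corrected query:
SELECT genre, rating FROM movies WHERE rating = (SELECT MAX(rating) FROM movies)

Result:
genre     | rating
----------+-------
Animation | 8.7   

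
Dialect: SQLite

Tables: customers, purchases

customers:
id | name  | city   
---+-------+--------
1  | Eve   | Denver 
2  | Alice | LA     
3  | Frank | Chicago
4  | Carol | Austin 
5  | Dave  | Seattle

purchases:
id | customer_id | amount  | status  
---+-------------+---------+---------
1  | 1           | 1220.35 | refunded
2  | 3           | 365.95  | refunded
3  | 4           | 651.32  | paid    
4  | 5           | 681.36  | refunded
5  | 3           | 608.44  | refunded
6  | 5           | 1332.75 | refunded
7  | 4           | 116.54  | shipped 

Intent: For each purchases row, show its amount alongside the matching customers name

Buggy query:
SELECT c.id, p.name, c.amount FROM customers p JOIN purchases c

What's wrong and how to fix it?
Bug: JOIN with no ON clause produces a cartesian product; every purchases row pairs with every customers row

Fix: Add ON c.customer_id = p.id to the JOIN

Corrected query:
SELECT c.id, p.name, c.amount FROM customers p JOIN purchases c ON c.customer_id = p.id

Result:
id | name  | amount 
---+-------+--------
1  | Eve   | 1220.35
2  | Frank | 365.95 
3  | Carol | 651.32 
4  | Dave  | 681.36 
5  | Frank | 608.44 
6  | Dave  | 1332.75
7  | Carol | 116.54 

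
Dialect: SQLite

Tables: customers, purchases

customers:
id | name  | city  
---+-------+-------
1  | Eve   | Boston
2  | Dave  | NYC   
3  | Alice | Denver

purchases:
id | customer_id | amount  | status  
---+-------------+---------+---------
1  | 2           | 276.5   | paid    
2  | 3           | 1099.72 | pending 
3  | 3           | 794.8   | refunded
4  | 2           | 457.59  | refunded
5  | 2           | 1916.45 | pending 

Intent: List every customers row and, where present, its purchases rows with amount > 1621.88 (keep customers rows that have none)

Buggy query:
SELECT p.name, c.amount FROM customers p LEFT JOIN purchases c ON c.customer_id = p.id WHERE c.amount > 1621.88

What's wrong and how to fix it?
Bug: Filtering c.amount in WHERE discards the NULL rows produced by LEFT JOIN, turning it into an inner join

Fix: Put 'c.amount > 1621.88' in the JOIN's ON clause instead of WHERE

Corrected query:
SELECT p.name, c.amount FROM customers p LEFT JOIN purchases c ON c.customer_id = p.id AND c.amount > 1621.88

Result:
name  | amount 
------+--------
Eve   | NULL   
Dave  | 1916.45
Alice | NULL   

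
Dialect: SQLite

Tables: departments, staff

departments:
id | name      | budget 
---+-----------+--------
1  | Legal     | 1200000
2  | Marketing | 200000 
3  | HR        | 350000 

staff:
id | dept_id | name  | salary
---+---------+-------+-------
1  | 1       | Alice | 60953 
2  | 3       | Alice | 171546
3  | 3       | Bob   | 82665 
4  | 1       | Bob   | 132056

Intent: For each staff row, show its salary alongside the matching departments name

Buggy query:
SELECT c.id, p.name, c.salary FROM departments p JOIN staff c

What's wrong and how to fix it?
Bug: Missing join condition: each staff row is matched to all departments rows instead of just its own

Fix: Specify the join condition linking the foreign key to the parent id

Corrected query:
SELECT c.id, p.name, c.salary FROM departments p JOIN staff c ON c.dept_id = p.id

Result:
id | name  | salary
---+-------+-------
1  | Legal | 60953 
2  | HR    | 171546
3  | HR    | 82665 
4  | Legal | 132056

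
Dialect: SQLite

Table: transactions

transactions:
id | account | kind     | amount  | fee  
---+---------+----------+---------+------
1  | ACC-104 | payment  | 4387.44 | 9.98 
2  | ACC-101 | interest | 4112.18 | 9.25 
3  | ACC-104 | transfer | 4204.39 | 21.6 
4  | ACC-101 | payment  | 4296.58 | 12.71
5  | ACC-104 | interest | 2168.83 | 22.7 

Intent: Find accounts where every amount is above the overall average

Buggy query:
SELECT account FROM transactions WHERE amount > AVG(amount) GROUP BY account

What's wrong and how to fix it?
Bug: AVG() is an aggregate; it can't sit directly in WHERE

Fix: Compute the overall average in a scalar subquery and compare each group's MIN against it in HAVING

Corrected query:
SELECT account FROM transactions GROUP BY account HAVING MIN(amount) > (SELECT AVG(amount) FROM transactions)

Result:
account
-------
ACC-101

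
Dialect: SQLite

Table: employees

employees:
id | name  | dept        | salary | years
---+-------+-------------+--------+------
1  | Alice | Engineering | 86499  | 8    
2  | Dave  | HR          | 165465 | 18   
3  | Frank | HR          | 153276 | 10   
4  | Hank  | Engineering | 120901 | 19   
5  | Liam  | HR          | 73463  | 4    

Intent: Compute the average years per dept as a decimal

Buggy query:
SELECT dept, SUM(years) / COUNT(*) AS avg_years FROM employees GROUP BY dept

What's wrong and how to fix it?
Bug: SUM(years) and COUNT(*) are both integers; the division truncates the fractional part

Fix: Cast one side to REAL so the division keeps the fractional part

Corrected query:
SELECT dept, SUM(years) * 1.0 / COUNT(*) AS avg_years FROM employees GROUP BY dept

Result:
dept        | avg_years
------------+----------
Engineering | 13.5     
HR          | 10.666667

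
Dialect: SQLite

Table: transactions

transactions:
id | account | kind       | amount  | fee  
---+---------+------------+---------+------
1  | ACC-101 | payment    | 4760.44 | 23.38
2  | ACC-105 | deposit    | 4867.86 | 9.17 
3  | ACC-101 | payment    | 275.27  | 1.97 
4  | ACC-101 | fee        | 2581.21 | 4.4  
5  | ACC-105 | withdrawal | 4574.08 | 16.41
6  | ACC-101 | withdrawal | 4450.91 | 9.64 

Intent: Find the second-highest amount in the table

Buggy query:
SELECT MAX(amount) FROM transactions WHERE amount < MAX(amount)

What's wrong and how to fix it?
Bug: MAX(amount) on the right of the comparison is an aggregate-in-WHERE error

Fix: Put the inner MAX in a scalar subquery

Corrected query:
SELECT MAX(amount) FROM transactions WHERE amount < (SELECT MAX(amount) FROM transactions)

Result:
MAX(amount)
-----------
4760.44    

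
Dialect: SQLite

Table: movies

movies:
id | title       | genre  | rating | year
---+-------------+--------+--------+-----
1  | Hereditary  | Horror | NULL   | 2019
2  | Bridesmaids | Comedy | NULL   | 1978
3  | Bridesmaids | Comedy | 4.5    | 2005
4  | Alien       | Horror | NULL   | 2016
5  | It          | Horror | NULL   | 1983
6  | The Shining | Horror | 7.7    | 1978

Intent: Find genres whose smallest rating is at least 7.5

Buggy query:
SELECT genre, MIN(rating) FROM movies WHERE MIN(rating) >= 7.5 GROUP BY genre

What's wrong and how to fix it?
Bug: MIN() in WHERE is a misuse of aggregate

Fix: Use HAVING for the per-group MIN condition

Corrected query:
SELECT genre, MIN(rating) FROM movies GROUP BY genre HAVING MIN(rating) >= 7.5

Result:
genre  | MIN(rating)
-------+------------
Horror | 7.7        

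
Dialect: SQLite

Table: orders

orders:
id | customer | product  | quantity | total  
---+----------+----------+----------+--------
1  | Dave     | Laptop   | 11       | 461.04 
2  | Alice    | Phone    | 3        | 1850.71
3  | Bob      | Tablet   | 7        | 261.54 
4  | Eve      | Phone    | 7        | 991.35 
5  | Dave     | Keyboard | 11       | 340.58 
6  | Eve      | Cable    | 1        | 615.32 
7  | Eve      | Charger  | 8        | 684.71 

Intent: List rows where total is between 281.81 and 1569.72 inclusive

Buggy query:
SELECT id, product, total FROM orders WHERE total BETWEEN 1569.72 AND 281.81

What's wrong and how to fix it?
Bug: BETWEEN expects the lower bound first; with 1569.72 AND 281.81 the range is empty

Fix: Swap the bounds so the smaller value comes first

Corrected query:
SELECT id, product, total FROM orders WHERE total BETWEEN 281.81 AND 1569.72

Result:
id | product  | total 
---+----------+-------
1  | Laptop   | 461.04
4  | Phone    | 991.35
5  | Keyboard | 340.58
6  | Cable    | 615.32
7  | Charger  | 684.71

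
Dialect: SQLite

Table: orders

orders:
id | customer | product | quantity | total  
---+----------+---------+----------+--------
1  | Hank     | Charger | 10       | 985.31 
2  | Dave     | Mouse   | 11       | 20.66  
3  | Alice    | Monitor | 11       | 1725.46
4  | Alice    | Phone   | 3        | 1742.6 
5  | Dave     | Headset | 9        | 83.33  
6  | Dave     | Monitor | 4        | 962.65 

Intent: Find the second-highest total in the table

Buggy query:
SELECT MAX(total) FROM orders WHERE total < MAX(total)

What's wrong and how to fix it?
Bug: The inner MAX is an aggregate inside WHERE, which is not allowed

Fix: Put the inner MAX in a scalar subquery

Corrected query:
SELECT MAX(total) FROM orders WHERE total < (SELECT MAX(total) FROM orders)

Result:
MAX(total)
----------
1725.46   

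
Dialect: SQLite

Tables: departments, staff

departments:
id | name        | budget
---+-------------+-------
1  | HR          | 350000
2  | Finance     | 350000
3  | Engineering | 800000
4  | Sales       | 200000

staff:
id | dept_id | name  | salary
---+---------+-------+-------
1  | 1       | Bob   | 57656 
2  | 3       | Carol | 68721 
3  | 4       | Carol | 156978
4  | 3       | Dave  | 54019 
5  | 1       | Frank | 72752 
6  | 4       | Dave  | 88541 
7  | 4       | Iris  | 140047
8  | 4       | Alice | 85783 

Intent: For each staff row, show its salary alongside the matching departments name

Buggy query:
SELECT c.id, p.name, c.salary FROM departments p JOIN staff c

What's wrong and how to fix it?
Bug: JOIN with no ON clause produces a cartesian product; every staff row pairs with every departments row

Fix: Specify the join condition linking the foreign key to the parent id

Corrected query:
SELECT c.id, p.name, c.salary FROM departments p JOIN staff c ON c.dept_id = p.id

Result:
id | name        | salary
---+-------------+-------
1  | HR          | 57656 
2  | Engineering | 68721 
3  | Sales       | 156978
4  | Engineering | 54019 
5  | HR          | 72752 
6  | Sales       | 88541 
7  | Sales       | 140047
8  | Sales       | 85783 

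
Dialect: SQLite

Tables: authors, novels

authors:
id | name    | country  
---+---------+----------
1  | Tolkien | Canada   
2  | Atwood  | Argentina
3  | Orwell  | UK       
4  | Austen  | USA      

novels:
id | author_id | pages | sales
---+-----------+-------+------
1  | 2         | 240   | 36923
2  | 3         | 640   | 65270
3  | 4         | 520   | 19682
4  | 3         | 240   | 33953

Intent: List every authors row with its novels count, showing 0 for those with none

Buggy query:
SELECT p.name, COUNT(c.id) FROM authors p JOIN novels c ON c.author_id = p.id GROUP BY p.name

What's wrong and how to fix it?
Bug: INNER JOIN drops authors rows that have no matching novels rows

Fix: Switch to LEFT JOIN to retain unmatched parent rows

Corrected query:
SELECT p.name, COUNT(c.id) FROM authors p LEFT JOIN novels c ON c.author_id = p.id GROUP BY p.name

Result:
name    | COUNT(c.id)
--------+------------
Atwood  | 1          
Austen  | 1          
Orwell  | 2          
Tolkien | 0          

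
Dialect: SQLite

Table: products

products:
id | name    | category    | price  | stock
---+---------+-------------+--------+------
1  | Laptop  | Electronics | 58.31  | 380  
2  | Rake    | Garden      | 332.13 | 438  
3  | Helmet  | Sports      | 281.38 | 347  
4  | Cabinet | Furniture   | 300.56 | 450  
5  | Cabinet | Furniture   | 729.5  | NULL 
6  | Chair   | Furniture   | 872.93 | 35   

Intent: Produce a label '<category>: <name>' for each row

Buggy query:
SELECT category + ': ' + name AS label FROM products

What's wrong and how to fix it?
Bug: SQLite uses || for string concatenation; + coerces text to numbers (yielding 0)

Fix: Replace + with || to concatenate text

Corrected query:
SELECT category || ': ' || name AS label FROM products

Result:
label              
-------------------
Electronics: Laptop
Garden: Rake       
Sports: Helmet     
Furniture: Cabinet 
Furniture: Cabinet 
Furniture: Chair   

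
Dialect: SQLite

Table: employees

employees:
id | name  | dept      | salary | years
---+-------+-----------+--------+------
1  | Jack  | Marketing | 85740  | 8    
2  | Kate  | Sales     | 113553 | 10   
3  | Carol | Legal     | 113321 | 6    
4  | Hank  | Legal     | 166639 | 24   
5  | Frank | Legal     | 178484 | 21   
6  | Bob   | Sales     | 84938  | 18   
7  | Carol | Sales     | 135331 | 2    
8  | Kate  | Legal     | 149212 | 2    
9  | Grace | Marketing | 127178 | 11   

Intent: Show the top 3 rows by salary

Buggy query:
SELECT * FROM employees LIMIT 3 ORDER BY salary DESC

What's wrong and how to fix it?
Bug: ORDER BY cannot follow LIMIT; LIMIT is the final clause

Fix: Sort with ORDER BY, then apply LIMIT

Corrected query:
SELECT * FROM employees ORDER BY salary DESC LIMIT 3

Result:
id | name  | dept  | salary | years
---+-------+-------+--------+------
5  | Frank | Legal | 178484 | 21   
4  | Hank  | Legal | 166639 | 24   
8  | Kate  | Legal | 149212 | 2    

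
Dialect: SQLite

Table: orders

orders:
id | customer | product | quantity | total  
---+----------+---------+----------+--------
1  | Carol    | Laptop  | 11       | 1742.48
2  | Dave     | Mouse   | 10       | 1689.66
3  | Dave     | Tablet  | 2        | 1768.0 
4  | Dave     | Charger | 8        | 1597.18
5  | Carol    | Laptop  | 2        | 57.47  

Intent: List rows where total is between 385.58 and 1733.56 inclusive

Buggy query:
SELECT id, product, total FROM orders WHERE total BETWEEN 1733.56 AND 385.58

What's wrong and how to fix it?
Bug: BETWEEN expects the lower bound first; with 1733.56 AND 385.58 the range is empty

Fix: Write BETWEEN 385.58 AND 1733.56

Corrected query:
SELECT id, product, total FROM orders WHERE total BETWEEN 385.58 AND 1733.56

Result:
id | product | total  
---+---------+--------
2  | Mouse   | 1689.66
4  | Charger | 1597.18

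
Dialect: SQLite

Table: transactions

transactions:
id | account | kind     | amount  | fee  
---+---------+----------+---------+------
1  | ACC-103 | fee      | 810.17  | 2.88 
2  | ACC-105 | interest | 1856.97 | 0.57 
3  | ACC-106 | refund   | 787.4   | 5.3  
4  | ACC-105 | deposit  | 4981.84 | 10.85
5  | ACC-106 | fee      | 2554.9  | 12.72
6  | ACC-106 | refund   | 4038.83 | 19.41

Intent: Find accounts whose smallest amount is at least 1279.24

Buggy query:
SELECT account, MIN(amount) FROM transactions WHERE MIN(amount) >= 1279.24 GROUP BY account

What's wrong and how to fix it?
Bug: MIN() in WHERE is a misuse of aggregate

Fix: Replace WHERE with HAVING after the GROUP BY

Corrected query:
SELECT account, MIN(amount) FROM transactions GROUP BY account HAVING MIN(amount) >= 1279.24

Result:
account | MIN(amount)
--------+------------
ACC-105 | 1856.97    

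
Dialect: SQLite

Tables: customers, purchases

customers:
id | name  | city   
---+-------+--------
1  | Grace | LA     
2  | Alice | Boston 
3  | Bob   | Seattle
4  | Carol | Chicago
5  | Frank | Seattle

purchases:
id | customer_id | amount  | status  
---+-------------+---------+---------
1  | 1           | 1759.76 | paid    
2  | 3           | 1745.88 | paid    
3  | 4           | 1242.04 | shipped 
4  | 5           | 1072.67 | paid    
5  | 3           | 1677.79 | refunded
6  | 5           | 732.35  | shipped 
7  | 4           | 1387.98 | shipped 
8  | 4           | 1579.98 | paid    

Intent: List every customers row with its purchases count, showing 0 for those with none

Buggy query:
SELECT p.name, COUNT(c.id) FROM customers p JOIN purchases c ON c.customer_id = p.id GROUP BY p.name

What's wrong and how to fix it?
Bug: INNER JOIN drops customers rows that have no matching purchases rows

Fix: Use LEFT JOIN so parents without children still appear (COUNT(c.id) gives 0)

Corrected query:
SELECT p.name, COUNT(c.id) FROM customers p LEFT JOIN purchases c ON c.customer_id = p.id GROUP BY p.name

Result:
name  | COUNT(c.id)
------+------------
Alice | 0          
Bob   | 2          
Carol | 3          
Frank | 2          
Grace | 1          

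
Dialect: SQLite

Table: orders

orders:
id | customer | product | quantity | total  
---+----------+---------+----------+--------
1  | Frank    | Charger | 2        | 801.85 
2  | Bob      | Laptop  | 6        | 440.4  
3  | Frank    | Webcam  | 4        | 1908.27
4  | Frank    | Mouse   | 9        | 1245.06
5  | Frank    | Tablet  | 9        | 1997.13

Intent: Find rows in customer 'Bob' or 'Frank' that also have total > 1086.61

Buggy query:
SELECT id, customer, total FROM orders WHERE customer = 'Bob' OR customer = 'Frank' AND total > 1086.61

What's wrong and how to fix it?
Bug: Without parentheses, AND is evaluated before OR, so the total filter only applies to the 'Frank' branch

Fix: Add parentheses around the OR so the AND applies to both alternatives

Corrected query:
SELECT id, customer, total FROM orders WHERE (customer = 'Bob' OR customer = 'Frank') AND total > 1086.61

Result:
id | customer | total  
---+----------+--------
3  | Frank    | 1908.27
4  | Frank    | 1245.06
5  | Frank    | 1997.13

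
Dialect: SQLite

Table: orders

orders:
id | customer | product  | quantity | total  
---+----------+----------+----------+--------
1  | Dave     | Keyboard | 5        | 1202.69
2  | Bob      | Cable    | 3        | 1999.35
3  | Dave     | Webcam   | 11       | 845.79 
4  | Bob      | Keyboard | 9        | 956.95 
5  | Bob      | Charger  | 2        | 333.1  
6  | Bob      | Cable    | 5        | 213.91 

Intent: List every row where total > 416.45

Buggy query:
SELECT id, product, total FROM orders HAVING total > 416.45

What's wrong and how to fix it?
Bug: This is a non-aggregate query (no GROUP BY, no aggregates), so in SQLite the HAVING clause is invalid here; a row-level condition belongs in WHERE

Fix: Use WHERE for row-level filtering

Corrected query:
SELECT id, product, total FROM orders WHERE total > 416.45

Result:
id | product  | total  
---+----------+--------
1  | Keyboard | 1202.69
2  | Cable    | 1999.35
3  | Webcam   | 845.79 
4  | Keyboard | 956.95 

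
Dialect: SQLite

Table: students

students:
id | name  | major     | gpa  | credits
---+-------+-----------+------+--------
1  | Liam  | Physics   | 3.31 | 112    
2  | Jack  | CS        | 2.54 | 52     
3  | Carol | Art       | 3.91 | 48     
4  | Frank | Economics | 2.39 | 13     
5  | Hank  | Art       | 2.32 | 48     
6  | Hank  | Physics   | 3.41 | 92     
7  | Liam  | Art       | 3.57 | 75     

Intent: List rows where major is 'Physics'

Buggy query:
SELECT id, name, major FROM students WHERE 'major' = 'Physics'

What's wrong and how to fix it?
Bug: 'major' in single quotes is a string literal, not the column; the comparison is literal-vs-literal and never true

Fix: Remove the quotes around the column name (or use double quotes for an identifier)

Corrected query:
SELECT id, name, major FROM students WHERE major = 'Physics'

Result:
id | name | major  
---+------+--------
1  | Liam | Physics
6  | Hank | Physics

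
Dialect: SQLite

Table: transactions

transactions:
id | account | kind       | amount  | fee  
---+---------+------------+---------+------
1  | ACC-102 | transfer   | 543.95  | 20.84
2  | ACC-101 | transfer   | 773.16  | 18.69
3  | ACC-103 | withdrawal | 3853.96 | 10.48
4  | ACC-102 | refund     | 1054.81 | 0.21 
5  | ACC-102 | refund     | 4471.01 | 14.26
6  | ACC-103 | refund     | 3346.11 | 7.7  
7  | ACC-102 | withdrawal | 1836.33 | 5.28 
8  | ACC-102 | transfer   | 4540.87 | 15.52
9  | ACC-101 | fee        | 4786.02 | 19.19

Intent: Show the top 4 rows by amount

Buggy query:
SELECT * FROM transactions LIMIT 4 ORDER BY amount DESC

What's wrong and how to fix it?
Bug: ORDER BY cannot follow LIMIT; LIMIT is the final clause

Fix: Swap the clauses: ORDER BY first, then LIMIT

Corrected query:
SELECT * FROM transactions ORDER BY amount DESC LIMIT 4

Result:
id | account | kind       | amount  | fee  
---+---------+------------+---------+------
9  | ACC-101 | fee        | 4786.02 | 19.19
8  | ACC-102 | transfer   | 4540.87 | 15.52
5  | ACC-102 | refund     | 4471.01 | 14.26
3  | ACC-103 | withdrawal | 3853.96 | 10.48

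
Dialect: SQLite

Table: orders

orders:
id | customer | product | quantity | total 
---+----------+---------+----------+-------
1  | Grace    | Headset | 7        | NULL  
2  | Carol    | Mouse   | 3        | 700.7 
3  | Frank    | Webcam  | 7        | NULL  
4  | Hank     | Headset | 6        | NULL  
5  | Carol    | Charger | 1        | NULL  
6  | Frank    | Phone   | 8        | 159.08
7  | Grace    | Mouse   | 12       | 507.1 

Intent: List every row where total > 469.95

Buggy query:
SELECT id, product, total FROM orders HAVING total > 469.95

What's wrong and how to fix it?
Bug: This is a non-aggregate query (no GROUP BY, no aggregates), so in SQLite the HAVING clause is invalid here; a row-level condition belongs in WHERE

Fix: Use WHERE for row-level filtering

Corrected query:
SELECT id, product, total FROM orders WHERE total > 469.95

Result:
id | product | total
---+---------+------
2  | Mouse   | 700.7
7  | Mouse   | 507.1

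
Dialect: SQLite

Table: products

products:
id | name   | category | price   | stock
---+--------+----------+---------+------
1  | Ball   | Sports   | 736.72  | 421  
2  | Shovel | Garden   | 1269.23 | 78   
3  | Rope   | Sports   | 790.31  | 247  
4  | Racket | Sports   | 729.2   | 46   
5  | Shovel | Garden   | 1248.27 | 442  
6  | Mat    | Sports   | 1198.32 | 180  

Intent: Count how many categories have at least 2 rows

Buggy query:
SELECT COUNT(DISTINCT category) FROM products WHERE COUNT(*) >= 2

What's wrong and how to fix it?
Bug: WHERE filters individual rows, not groups, so a group-level COUNT is invalid there

Fix: Use a subquery that GROUPs and filters with HAVING, then count its rows

Corrected query:
SELECT COUNT(*) FROM (SELECT category FROM products GROUP BY category HAVING COUNT(*) >= 2)

Result:
COUNT(*)
--------
2       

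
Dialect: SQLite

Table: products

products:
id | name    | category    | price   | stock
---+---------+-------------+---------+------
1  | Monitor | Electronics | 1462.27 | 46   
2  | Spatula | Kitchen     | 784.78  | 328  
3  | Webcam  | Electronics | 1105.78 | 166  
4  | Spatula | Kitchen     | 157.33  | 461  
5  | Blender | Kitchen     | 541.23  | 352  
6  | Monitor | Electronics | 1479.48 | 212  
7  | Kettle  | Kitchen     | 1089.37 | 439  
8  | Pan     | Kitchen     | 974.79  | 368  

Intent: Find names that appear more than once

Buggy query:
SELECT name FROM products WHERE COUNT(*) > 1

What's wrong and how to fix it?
Bug: WHERE can't reference COUNT(*); aggregates are computed after WHERE

Fix: Group first, then use HAVING for the count condition

Corrected query:
SELECT name FROM products GROUP BY name HAVING COUNT(*) > 1

Result:
name   
-------
Monitor
Spatula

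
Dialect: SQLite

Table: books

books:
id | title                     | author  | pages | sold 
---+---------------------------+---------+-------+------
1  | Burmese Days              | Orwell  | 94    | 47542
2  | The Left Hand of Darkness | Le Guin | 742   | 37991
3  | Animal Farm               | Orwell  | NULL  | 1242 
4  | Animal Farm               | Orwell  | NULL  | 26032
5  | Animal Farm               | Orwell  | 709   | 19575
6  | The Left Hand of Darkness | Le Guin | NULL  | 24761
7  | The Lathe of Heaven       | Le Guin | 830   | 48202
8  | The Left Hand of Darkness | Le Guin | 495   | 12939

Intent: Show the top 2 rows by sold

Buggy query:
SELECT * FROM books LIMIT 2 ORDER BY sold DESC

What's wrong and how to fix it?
Bug: LIMIT must come after ORDER BY

Fix: Sort with ORDER BY, then apply LIMIT

Corrected query:
SELECT * FROM books ORDER BY sold DESC LIMIT 2

Result:
id | title               | author  | pages | sold 
---+---------------------+---------+-------+------
7  | The Lathe of Heaven | Le Guin | 830   | 48202
1  | Burmese Days        | Orwell  | 94    | 47542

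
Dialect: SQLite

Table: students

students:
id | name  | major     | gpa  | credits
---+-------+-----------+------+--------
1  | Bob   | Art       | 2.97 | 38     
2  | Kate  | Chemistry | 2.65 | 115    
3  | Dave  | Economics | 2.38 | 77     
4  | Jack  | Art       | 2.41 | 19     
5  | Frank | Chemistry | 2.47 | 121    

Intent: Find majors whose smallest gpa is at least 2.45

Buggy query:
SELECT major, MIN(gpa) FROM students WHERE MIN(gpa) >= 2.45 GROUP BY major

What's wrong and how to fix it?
Bug: MIN() in WHERE is a misuse of aggregate

Fix: Use HAVING for the per-group MIN condition

Corrected query:
SELECT major, MIN(gpa) FROM students GROUP BY major HAVING MIN(gpa) >= 2.45

Result:
major     | MIN(gpa)
----------+---------
Chemistry | 2.47    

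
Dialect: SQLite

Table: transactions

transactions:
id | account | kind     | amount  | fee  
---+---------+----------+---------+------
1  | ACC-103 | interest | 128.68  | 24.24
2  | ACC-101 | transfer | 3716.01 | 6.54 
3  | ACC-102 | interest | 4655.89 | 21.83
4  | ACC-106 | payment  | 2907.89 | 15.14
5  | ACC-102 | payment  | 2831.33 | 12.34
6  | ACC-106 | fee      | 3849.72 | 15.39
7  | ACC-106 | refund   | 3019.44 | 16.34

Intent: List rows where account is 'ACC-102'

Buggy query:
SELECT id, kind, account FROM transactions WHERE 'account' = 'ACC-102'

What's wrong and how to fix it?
Bug: Single quotes denote string literals in SQL; the column name is being compared as a constant string

Fix: Reference the column as account without single quotes

Corrected query:
SELECT id, kind, account FROM transactions WHERE account = 'ACC-102'

Result:
id | kind     | account
---+----------+--------
3  | interest | ACC-102
5  | payment  | ACC-102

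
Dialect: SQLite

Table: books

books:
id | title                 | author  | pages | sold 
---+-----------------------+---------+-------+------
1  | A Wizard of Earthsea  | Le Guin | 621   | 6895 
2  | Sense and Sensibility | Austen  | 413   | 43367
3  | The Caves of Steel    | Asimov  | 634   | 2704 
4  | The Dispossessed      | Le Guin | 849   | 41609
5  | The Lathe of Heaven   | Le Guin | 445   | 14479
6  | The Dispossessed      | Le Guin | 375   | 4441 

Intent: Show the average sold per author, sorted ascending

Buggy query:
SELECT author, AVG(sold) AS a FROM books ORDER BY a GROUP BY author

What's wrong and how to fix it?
Bug: GROUP BY must precede ORDER BY

Fix: Reorder: SELECT … FROM … GROUP BY … ORDER BY …

Corrected query:
SELECT author, AVG(sold) AS a FROM books GROUP BY author ORDER BY a

Result:
author  | a    
--------+------
Asimov  | 2704 
Le Guin | 16856
Austen  | 43367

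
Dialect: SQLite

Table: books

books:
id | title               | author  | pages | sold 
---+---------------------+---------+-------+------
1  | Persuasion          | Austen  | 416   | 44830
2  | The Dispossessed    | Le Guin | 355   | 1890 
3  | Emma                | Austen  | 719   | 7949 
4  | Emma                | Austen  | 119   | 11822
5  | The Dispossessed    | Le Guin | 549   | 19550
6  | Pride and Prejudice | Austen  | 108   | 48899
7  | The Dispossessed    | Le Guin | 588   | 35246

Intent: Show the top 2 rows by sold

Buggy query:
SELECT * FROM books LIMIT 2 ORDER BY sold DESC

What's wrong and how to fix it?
Bug: LIMIT must come after ORDER BY

Fix: Sort with ORDER BY, then apply LIMIT

Corrected query:
SELECT * FROM books ORDER BY sold DESC LIMIT 2

Result:
id | title               | author | pages | sold 
---+---------------------+--------+-------+------
6  | Pride and Prejudice | Austen | 108   | 48899
1  | Persuasion          | Austen | 416   | 44830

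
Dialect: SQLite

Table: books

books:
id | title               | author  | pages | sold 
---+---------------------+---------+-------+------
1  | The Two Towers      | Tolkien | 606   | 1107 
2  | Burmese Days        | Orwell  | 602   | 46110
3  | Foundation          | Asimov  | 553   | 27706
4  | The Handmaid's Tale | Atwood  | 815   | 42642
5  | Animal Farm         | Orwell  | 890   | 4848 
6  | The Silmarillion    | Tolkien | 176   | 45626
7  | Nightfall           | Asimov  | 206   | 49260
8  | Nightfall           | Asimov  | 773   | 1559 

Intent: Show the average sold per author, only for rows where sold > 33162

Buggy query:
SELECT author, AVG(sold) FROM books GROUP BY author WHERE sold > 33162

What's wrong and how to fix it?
Bug: Row-level WHERE must come before GROUP BY in the clause order

Fix: Move the WHERE clause before GROUP BY

Corrected query:
SELECT author, AVG(sold) FROM books WHERE sold > 33162 GROUP BY author

Result:
author  | AVG(sold)
--------+----------
Asimov  | 49260    
Atwood  | 42642    
Orwell  | 46110    
Tolkien | 45626    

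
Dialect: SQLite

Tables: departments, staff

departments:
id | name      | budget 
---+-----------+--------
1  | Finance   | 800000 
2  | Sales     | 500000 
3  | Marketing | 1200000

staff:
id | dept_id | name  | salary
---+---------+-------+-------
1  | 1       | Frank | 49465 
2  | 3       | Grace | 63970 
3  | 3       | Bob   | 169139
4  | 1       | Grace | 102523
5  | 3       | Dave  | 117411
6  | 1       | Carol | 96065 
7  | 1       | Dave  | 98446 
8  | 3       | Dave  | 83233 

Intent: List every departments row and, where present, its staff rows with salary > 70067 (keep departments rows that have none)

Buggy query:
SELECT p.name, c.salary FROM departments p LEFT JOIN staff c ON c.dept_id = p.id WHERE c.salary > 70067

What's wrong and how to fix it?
Bug: Filtering c.salary in WHERE discards the NULL rows produced by LEFT JOIN, turning it into an inner join

Fix: Put 'c.salary > 70067' in the JOIN's ON clause instead of WHERE

Corrected query:
SELECT p.name, c.salary FROM departments p LEFT JOIN staff c ON c.dept_id = p.id AND c.salary > 70067

Result:
name      | salary
----------+-------
Finance   | 96065 
Finance   | 98446 
Finance   | 102523
Sales     | NULL  
Marketing | 83233 
Marketing | 117411
Marketing | 169139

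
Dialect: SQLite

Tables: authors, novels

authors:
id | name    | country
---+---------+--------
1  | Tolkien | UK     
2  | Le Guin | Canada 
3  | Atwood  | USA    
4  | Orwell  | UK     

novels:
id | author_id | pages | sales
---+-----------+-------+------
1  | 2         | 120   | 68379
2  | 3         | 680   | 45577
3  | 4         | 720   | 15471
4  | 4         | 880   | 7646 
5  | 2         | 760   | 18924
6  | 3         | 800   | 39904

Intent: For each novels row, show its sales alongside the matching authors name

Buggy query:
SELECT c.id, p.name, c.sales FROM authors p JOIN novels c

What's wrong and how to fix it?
Bug: JOIN with no ON clause produces a cartesian product; every novels row pairs with every authors row

Fix: Add ON c.author_id = p.id to the JOIN

Corrected query:
SELECT c.id, p.name, c.sales FROM authors p JOIN novels c ON c.author_id = p.id

Result:
id | name    | sales
---+---------+------
1  | Le Guin | 68379
2  | Atwood  | 45577
3  | Orwell  | 15471
4  | Orwell  | 7646 
5  | Le Guin | 18924
6  | Atwood  | 39904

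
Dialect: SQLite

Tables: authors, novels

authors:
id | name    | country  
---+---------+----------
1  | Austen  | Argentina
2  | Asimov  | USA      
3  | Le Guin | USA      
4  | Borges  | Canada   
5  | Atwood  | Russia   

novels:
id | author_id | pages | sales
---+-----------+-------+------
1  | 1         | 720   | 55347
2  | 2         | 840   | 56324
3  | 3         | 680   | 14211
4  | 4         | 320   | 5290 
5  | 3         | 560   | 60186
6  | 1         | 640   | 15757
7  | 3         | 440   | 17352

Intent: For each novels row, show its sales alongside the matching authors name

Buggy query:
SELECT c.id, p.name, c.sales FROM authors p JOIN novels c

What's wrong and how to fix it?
Bug: JOIN with no ON clause produces a cartesian product; every novels row pairs with every authors row

Fix: Add ON c.author_id = p.id to the JOIN

Corrected query:
SELECT c.id, p.name, c.sales FROM authors p JOIN novels c ON c.author_id = p.id

Result:
id | name    | sales
---+---------+------
1  | Austen  | 55347
2  | Asimov  | 56324
3  | Le Guin | 14211
4  | Borges  | 5290 
5  | Le Guin | 60186
6  | Austen  | 15757
7  | Le Guin | 17352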